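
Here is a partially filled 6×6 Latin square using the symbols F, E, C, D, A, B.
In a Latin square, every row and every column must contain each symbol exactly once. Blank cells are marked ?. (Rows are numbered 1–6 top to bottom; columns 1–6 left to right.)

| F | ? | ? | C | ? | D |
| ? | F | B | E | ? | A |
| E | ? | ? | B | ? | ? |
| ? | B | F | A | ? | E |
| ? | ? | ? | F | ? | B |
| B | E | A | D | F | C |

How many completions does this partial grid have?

Row 1, column 2: eliminating its row and column leaves {A}.
Row 1, column 3: eliminating its row and column leaves {E}.
Row 1, column 5: eliminating its row and column leaves {E, A, B}.
Row 2, column 1: eliminating its row and column leaves {C, D}.
Row 2, column 5: eliminating its row and column leaves {C, D}.
Row 3, column 2: eliminating its row and column leaves {C, D, A}.
Row 3, column 3: eliminating its row and column leaves {C, D}.
Row 3, column 5: eliminating its row and column leaves {C, D, A}.
Row 3, column 6: eliminating its row and column leaves {F}.
Row 4, column 1: eliminating its row and column leaves {C, D}.
Row 4, column 5: eliminating its row and column leaves {C, D}.
Row 5, column 1: eliminating its row and column leaves {C, D, A}.
Row 5, column 2: eliminating its row and column leaves {C, D, A}.
Row 5, column 3: eliminating its row and column leaves {E, C, D}.
Row 5, column 5: eliminating its row and column leaves {E, C, D, A}.
Enumerating the assignments across these blanks that avoid any row or column repeat gives 4 completions.

4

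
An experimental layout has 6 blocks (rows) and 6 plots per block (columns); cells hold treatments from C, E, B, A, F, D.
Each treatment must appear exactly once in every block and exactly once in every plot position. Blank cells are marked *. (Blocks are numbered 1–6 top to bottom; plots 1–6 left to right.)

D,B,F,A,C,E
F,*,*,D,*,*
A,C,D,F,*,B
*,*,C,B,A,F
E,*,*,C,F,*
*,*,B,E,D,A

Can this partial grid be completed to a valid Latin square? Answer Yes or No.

Block 4, plot 1: block 4 together with plot 1 already contain {C, E, B, A, F, D} — every symbol — so nothing can go there. The grid has no valid completion.

No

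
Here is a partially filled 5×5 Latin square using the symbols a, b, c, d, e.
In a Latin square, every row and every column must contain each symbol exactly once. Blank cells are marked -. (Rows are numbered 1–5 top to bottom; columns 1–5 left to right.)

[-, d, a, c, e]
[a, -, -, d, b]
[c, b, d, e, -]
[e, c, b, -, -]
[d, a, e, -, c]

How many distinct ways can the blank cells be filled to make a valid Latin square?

1

Row 1, column 1: eliminating its row and column leaves {b}.
Row 2, column 2: eliminating its row and column leaves {e}.
Row 2, column 3: eliminating its row and column leaves {c}.
Row 3, column 5: eliminating its row and column leaves {a}.
Row 4, column 4: eliminating its row and column leaves {a}.
Row 4, column 5: eliminating its row and column leaves {a, d}.
Row 5, column 4: eliminating its row and column leaves {b}.
Only one assignment across all blanks avoids any row or column repeat, giving 1 completion.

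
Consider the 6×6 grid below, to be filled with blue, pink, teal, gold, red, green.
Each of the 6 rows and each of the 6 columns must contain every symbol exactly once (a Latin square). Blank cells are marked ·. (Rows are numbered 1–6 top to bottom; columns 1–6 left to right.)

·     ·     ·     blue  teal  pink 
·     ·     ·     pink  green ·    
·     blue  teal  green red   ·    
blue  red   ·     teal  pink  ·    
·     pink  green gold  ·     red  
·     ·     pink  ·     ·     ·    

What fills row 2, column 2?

gold

Row 3, column 6: row 3 has {blue, teal, red, green} and column 6 has {pink, red}, leaving only gold.
Row 3, column 1: row 3 has {blue, teal, gold, red, green} and column 1 has {blue}, leaving only pink.
Row 4, column 3: row 4 has {blue, pink, teal, red} and column 3 has {pink, teal, green}, leaving only gold.
Row 1, column 3: row 1 has {blue, pink, teal} and column 3 has {pink, teal, gold, green}, leaving only red.
Row 2, column 3: row 2 has {pink, green} and column 3 has {pink, teal, gold, red, green}, leaving only blue.
Row 2, column 6: row 2 has {blue, pink, green} and column 6 has {pink, gold, red}, leaving only teal.
Row 2 already has {blue, pink, teal, green} and column 2 already has {blue, pink, red}, so row 2, column 2 must be gold.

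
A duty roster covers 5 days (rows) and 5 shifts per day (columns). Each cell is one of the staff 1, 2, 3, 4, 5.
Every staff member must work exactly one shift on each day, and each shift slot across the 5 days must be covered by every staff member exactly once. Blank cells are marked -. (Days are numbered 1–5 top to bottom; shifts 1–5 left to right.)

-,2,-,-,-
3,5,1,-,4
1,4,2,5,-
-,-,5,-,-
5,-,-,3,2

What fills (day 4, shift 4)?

4

Day 1, shift 1: day 1 has {2} and shift 1 has {1, 3, 5}, leaving only 4.
Day 1, shift 3: day 1 has {2, 4} and shift 3 has {1, 2, 5}, leaving only 3.
Day 1, shift 4: day 1 has {2, 3, 4} and shift 4 has {3, 5}, leaving only 1.
Day 1, shift 5: day 1 has {1, 2, 3, 4} and shift 5 has {2, 4}, leaving only 5.
Day 2, shift 4: day 2 has {1, 3, 4, 5} and shift 4 has {1, 3, 5}, leaving only 2.
Day 4 already has {5} and shift 4 already has {1, 2, 3, 5}, so day 4, shift 4 must be 4.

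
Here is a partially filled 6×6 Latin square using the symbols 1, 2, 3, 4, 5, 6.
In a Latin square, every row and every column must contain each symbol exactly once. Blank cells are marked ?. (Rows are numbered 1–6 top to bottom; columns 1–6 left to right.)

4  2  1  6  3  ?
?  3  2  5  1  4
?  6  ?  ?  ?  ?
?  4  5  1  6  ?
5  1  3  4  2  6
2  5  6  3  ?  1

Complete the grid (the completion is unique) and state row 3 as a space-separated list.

1 6 4 2 5 3

Row 3, column 3: row 3 has {6} and column 3 has {1, 2, 3, 5, 6}, leaving only 4.
Row 3, column 4: row 3 has {4, 6} and column 4 has {1, 3, 4, 5, 6}, leaving only 2.
Row 3, column 5: row 3 has {2, 4, 6} and column 5 has {1, 2, 3, 6}, leaving only 5.
Row 3, column 6: row 3 has {2, 4, 5, 6} and column 6 has {1, 4, 6}, leaving only 3.
Row 3, column 1: row 3 has {2, 3, 4, 5, 6} and column 1 has {2, 4, 5}, leaving only 1.
So row 3 reads: 1 6 4 2 5 3.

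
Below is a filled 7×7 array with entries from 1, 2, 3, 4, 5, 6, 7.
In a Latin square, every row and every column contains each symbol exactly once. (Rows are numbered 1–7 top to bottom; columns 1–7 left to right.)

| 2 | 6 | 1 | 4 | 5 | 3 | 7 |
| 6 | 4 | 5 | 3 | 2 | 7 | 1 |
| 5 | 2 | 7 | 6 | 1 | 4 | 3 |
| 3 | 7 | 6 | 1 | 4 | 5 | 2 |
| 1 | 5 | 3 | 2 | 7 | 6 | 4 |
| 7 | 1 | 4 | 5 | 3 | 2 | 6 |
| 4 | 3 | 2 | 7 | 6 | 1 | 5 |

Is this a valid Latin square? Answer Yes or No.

Yes

Each row is a permutation of the 7 symbols, and so is each column.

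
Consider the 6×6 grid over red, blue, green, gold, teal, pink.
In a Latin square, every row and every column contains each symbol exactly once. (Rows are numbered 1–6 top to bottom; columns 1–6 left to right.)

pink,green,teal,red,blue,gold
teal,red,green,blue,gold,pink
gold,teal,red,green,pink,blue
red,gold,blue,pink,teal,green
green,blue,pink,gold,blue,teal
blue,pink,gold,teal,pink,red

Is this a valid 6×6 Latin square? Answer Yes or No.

Row 6 contains pink twice (at columns 2 and 5); row 5 is also not a permutation.

No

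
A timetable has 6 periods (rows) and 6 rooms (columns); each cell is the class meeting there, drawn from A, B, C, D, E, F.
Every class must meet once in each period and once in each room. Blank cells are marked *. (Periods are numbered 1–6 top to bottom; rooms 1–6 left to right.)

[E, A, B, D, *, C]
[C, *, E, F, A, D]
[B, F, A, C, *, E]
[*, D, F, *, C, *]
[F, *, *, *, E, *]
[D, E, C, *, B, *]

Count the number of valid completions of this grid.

Period 1, room 5: eliminating its period and room leaves {F}.
Period 2, room 2: eliminating its period and room leaves {B}.
Period 3, room 5: eliminating its period and room leaves {D}.
Period 4, room 1: eliminating its period and room leaves {A}.
Period 4, room 4: eliminating its period and room leaves {A, B, E}.
Period 4, room 6: eliminating its period and room leaves {A, B}.
Period 5, room 2: eliminating its period and room leaves {B, C}.
Period 5, room 3: eliminating its period and room leaves {D}.
Period 5, room 4: eliminating its period and room leaves {A, B}.
Period 5, room 6: eliminating its period and room leaves {A, B}.
Period 6, room 4: eliminating its period and room leaves {A}.
Period 6, room 6: eliminating its period and room leaves {A, F}.
Only one assignment across all blanks avoids any period or room repeat, giving 1 completion.

1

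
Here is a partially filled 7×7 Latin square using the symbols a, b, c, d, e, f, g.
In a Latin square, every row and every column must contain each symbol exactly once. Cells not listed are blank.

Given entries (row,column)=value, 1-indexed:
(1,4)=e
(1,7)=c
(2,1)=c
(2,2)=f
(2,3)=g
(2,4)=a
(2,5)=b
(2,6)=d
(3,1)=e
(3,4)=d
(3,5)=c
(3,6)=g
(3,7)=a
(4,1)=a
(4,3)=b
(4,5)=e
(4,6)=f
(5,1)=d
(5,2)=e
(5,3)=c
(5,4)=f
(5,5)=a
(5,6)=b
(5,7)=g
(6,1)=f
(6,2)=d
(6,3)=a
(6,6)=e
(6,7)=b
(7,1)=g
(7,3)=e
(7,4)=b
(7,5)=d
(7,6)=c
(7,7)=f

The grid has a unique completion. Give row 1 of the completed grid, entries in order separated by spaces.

Row 1, column 1: row 1 has {c, e} and column 1 has {a, c, d, e, f, g}, leaving only b.
Row 1, column 6: row 1 has {b, c, e} and column 6 has {b, c, d, e, f, g}, leaving only a.
Row 1, column 2: row 1 has {a, b, c, e} and column 2 has {d, e, f}, leaving only g.
Row 1, column 5: row 1 has {a, b, c, e, g} and column 5 has {a, b, c, d, e}, leaving only f.
Row 1, column 3: row 1 has {a, b, c, e, f, g} and column 3 has {a, b, c, e, g}, leaving only d.
So row 1 reads: b g d e f a c.

b g d e f a c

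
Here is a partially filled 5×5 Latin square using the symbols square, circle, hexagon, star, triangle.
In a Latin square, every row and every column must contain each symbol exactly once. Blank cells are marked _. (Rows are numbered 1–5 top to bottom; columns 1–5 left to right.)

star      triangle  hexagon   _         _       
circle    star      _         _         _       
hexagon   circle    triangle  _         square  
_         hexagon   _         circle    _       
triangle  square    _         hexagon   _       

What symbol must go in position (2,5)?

Row 1, column 4: row 1 has {hexagon, star, triangle} and column 4 has {circle, hexagon}, leaving only square.
Row 1, column 5: row 1 has {square, hexagon, star, triangle} and column 5 has {square}, leaving only circle.
Row 2, column 3: row 2 has {circle, star} and column 3 has {hexagon, triangle}, leaving only square.
Row 2, column 4: row 2 has {square, circle, star} and column 4 has {square, circle, hexagon}, leaving only triangle.
Row 2 already has {square, circle, star, triangle} and column 5 already has {square, circle}, so row 2, column 5 must be hexagon.

hexagon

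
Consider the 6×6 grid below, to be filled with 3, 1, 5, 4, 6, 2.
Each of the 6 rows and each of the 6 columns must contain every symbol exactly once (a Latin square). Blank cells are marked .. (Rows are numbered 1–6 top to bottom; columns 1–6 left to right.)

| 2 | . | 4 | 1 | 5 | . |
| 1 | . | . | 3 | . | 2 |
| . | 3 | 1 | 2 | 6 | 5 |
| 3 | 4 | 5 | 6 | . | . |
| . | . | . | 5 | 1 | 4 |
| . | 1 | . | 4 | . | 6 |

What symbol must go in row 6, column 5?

Row 1, column 2: row 1 has {1, 5, 4, 2} and column 2 has {3, 1, 4}, leaving only 6.
Row 1, column 6: row 1 has {1, 5, 4, 6, 2} and column 6 has {5, 4, 6, 2}, leaving only 3.
Row 2, column 2: row 2 has {3, 1, 2} and column 2 has {3, 1, 4, 6}, leaving only 5.
Row 2, column 3: row 2 has {3, 1, 5, 2} and column 3 has {1, 5, 4}, leaving only 6.
Row 2, column 5: row 2 has {3, 1, 5, 6, 2} and column 5 has {1, 5, 6}, leaving only 4.
Row 3, column 1: row 3 has {3, 1, 5, 6, 2} and column 1 has {3, 1, 2}, leaving only 4.
Row 4, column 5: row 4 has {3, 5, 4, 6} and column 5 has {1, 5, 4, 6}, leaving only 2.
Row 6 already has {1, 4, 6} and column 5 already has {1, 5, 4, 6, 2}, so row 6, column 5 must be 3.

3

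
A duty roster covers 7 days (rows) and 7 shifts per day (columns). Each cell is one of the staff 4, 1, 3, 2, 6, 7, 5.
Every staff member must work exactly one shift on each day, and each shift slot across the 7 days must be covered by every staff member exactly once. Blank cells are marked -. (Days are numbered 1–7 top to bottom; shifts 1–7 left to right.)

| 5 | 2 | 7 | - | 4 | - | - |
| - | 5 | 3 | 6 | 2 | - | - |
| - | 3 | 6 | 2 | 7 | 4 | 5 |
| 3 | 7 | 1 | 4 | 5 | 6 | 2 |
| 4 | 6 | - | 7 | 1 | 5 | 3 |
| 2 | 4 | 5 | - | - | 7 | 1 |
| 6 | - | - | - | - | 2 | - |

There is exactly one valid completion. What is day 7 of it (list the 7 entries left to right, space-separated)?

6 1 4 5 3 2 7

Day 7, shift 2: day 7 has {2, 6} and shift 2 has {4, 3, 2, 6, 7, 5}, leaving only 1.
Day 7, shift 3: day 7 has {1, 2, 6} and shift 3 has {1, 3, 6, 7, 5}, leaving only 4.
Day 7, shift 5: day 7 has {4, 1, 2, 6} and shift 5 has {4, 1, 2, 7, 5}, leaving only 3.
Day 7, shift 4: day 7 has {4, 1, 3, 2, 6} and shift 4 has {4, 2, 6, 7}, leaving only 5.
Day 7, shift 7: day 7 has {4, 1, 3, 2, 6, 5} and shift 7 has {1, 3, 2, 5}, leaving only 7.
So day 7 reads: 6 1 4 5 3 2 7.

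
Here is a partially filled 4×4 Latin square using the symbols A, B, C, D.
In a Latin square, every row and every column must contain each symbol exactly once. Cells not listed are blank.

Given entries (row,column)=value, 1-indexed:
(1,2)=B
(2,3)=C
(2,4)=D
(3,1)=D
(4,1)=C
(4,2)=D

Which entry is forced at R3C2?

C

Row 1, column 1: row 1 has {B} and column 1 has {C, D}, leaving only A.
Row 1, column 3: row 1 has {A, B} and column 3 has {C}, leaving only D.
Row 1, column 4: row 1 has {A, B, D} and column 4 has {D}, leaving only C.
Row 2, column 1: row 2 has {C, D} and column 1 has {A, C, D}, leaving only B.
Row 2, column 2: row 2 has {B, C, D} and column 2 has {B, D}, leaving only A.
Row 3 already has {D} and column 2 already has {A, B, D}, so row 3, column 2 must be C.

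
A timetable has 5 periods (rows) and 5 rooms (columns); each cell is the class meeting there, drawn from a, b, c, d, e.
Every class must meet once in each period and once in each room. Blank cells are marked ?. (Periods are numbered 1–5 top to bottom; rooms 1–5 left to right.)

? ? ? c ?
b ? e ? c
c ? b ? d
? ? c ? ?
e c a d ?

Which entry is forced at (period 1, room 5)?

e

Period 1, room 3: period 1 has {c} and room 3 has {a, b, c, e}, leaving only d.
Period 1, room 1: period 1 has {c, d} and room 1 has {b, c, e}, leaving only a.
Period 2, room 4: period 2 has {b, c, e} and room 4 has {c, d}, leaving only a.
Period 2, room 2: period 2 has {a, b, c, e} and room 2 has {c}, leaving only d.
Period 3, room 4: period 3 has {b, c, d} and room 4 has {a, c, d}, leaving only e.
Period 3, room 2: period 3 has {b, c, d, e} and room 2 has {c, d}, leaving only a.
Period 4, room 1: period 4 has {c} and room 1 has {a, b, c, e}, leaving only d.
Period 4, room 4: period 4 has {c, d} and room 4 has {a, c, d, e}, leaving only b.
Period 4, room 2: period 4 has {b, c, d} and room 2 has {a, c, d}, leaving only e.
Period 1, room 2: period 1 has {a, c, d} and room 2 has {a, c, d, e}, leaving only b.
Period 1 already has {a, b, c, d} and room 5 already has {c, d}, so period 1, room 5 must be e.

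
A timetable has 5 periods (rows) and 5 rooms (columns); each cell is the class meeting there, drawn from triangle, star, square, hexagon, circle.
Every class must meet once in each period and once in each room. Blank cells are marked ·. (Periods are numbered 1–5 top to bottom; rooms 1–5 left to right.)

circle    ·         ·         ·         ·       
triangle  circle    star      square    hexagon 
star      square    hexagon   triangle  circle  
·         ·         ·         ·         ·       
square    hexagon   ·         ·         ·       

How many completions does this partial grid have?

Period 1, room 2: eliminating its period and room leaves {triangle, star}.
Period 1, room 3: eliminating its period and room leaves {triangle, square}.
Period 1, room 4: eliminating its period and room leaves {star, hexagon}.
Period 1, room 5: eliminating its period and room leaves {triangle, star, square}.
Period 4, room 1: eliminating its period and room leaves {hexagon}.
Period 4, room 2: eliminating its period and room leaves {triangle, star}.
Period 4, room 3: eliminating its period and room leaves {triangle, square, circle}.
Period 4, room 4: eliminating its period and room leaves {star, hexagon, circle}.
Period 4, room 5: eliminating its period and room leaves {triangle, star, square}.
Period 5, room 3: eliminating its period and room leaves {triangle, circle}.
Period 5, room 4: eliminating its period and room leaves {star, circle}.
Period 5, room 5: eliminating its period and room leaves {triangle, star}.
Enumerating the assignments across these blanks that avoid any period or room repeat gives 3 completions.

3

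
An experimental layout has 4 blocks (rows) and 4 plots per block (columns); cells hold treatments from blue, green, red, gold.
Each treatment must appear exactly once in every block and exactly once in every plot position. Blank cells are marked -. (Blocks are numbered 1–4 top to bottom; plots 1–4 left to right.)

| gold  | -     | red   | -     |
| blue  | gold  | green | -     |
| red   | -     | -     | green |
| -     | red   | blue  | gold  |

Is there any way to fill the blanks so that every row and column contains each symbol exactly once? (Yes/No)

Yes

No block or plot among the givens repeats a symbol, and propagating forced cells runs into no contradiction.
One valid completion exists (for instance, gold green red blue / blue gold green red / red blue gold green / green red blue gold).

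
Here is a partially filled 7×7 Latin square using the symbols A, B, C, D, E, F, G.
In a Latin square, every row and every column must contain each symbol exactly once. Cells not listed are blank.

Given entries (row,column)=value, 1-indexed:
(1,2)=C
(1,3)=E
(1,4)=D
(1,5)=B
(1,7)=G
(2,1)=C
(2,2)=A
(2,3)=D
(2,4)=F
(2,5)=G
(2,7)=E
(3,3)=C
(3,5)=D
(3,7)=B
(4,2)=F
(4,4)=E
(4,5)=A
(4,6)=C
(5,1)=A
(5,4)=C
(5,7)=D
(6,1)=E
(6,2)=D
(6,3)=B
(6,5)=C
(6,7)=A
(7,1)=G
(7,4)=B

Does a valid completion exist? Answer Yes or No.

Row 4, column 7: row 4 together with column 7 already contain {A, B, C, D, E, F, G} — every symbol — so nothing can go there. The grid has no valid completion.

No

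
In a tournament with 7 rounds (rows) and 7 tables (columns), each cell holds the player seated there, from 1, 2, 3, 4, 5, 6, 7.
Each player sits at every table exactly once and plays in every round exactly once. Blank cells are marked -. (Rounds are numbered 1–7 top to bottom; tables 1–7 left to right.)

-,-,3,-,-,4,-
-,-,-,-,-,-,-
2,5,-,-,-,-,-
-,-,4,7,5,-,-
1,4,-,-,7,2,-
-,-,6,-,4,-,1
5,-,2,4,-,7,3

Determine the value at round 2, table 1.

Round 5, table 3: round 5 has {1, 2, 4, 7} and table 3 has {2, 3, 4, 6}, leaving only 5.
Round 5, table 7: round 5 has {1, 2, 4, 5, 7} and table 7 has {1, 3}, leaving only 6.
Round 4, table 7: round 4 has {4, 5, 7} and table 7 has {1, 3, 6}, leaving only 2.
Round 5, table 4: round 5 has {1, 2, 4, 5, 6, 7} and table 4 has {4, 7}, leaving only 3.
Round 2, table 1 is narrowed to {3, 4, 6, 7}.
If it were 3, then round 6, table 1 would be left with no valid symbol.
If it were 6, then round 6, table 1 would be left with no valid symbol.
If it were 7, then round 6, table 1 would be left with no valid symbol.
So round 2, table 1 must be 4.

4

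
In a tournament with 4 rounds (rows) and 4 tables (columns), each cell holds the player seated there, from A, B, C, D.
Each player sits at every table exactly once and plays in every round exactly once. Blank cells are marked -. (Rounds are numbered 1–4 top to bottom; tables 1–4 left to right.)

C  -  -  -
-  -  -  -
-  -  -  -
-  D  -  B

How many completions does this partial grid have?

8

Round 1, table 2: eliminating its round and table leaves {A, B}.
Round 1, table 3: eliminating its round and table leaves {A, B, D}.
Round 1, table 4: eliminating its round and table leaves {A, D}.
Round 2, table 1: eliminating its round and table leaves {A, B, D}.
Round 2, table 2: eliminating its round and table leaves {A, B, C}.
Round 2, table 3: eliminating its round and table leaves {A, B, C, D}.
Round 2, table 4: eliminating its round and table leaves {A, C, D}.
Round 3, table 1: eliminating its round and table leaves {A, B, D}.
Round 3, table 2: eliminating its round and table leaves {A, B, C}.
Round 3, table 3: eliminating its round and table leaves {A, B, C, D}.
Round 3, table 4: eliminating its round and table leaves {A, C, D}.
Round 4, table 1: eliminating its round and table leaves {A}.
Round 4, table 3: eliminating its round and table leaves {A, C}.
Enumerating the assignments across these blanks that avoid any round or table repeat gives 8 completions.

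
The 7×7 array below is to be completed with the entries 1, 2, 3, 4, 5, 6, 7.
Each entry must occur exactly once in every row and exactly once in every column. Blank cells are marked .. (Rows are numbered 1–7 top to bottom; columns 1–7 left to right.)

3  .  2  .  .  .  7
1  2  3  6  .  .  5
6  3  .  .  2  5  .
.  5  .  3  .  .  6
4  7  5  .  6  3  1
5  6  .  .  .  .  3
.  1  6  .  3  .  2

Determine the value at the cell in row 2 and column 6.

Row 1, column 2: row 1 has {2, 3, 7} and column 2 has {1, 2, 3, 5, 6, 7}, leaving only 4.
Row 3, column 7: row 3 has {2, 3, 5, 6} and column 7 has {1, 2, 3, 5, 6, 7}, leaving only 4.
Row 5, column 4: row 5 has {1, 3, 4, 5, 6, 7} and column 4 has {3, 6}, leaving only 2.
Row 7, column 1: row 7 has {1, 2, 3, 6} and column 1 has {1, 3, 4, 5, 6}, leaving only 7.
Row 4, column 1: row 4 has {3, 5, 6} and column 1 has {1, 3, 4, 5, 6, 7}, leaving only 2.
Row 7, column 6: row 7 has {1, 2, 3, 6, 7} and column 6 has {3, 5}, leaving only 4.
Row 2 already has {1, 2, 3, 5, 6} and column 6 already has {3, 4, 5}, so row 2, column 6 must be 7.

7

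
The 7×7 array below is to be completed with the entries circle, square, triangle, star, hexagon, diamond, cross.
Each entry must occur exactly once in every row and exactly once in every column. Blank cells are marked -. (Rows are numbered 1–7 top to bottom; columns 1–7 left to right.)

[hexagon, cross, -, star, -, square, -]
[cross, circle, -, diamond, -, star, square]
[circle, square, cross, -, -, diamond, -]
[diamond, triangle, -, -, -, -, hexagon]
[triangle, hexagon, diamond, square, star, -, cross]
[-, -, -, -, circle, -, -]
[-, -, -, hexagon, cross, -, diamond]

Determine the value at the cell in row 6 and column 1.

Row 3, column 4: row 3 has {circle, square, diamond, cross} and column 4 has {square, star, hexagon, diamond}, leaving only triangle.
Row 3, column 5: row 3 has {circle, square, triangle, diamond, cross} and column 5 has {circle, star, cross}, leaving only hexagon.
Row 2, column 5: row 2 has {circle, square, star, diamond, cross} and column 5 has {circle, star, hexagon, cross}, leaving only triangle.
Row 1, column 5: row 1 has {square, star, hexagon, cross} and column 5 has {circle, triangle, star, hexagon, cross}, leaving only diamond.
Row 2, column 3: row 2 has {circle, square, triangle, star, diamond, cross} and column 3 has {diamond, cross}, leaving only hexagon.
Row 3, column 7: row 3 has {circle, square, triangle, hexagon, diamond, cross} and column 7 has {square, hexagon, diamond, cross}, leaving only star.
Row 4, column 5: row 4 has {triangle, hexagon, diamond} and column 5 has {circle, triangle, star, hexagon, diamond, cross}, leaving only square.
Row 5, column 6: row 5 has {square, triangle, star, hexagon, diamond, cross} and column 6 has {square, star, diamond}, leaving only circle.
Row 4, column 6: row 4 has {square, triangle, hexagon, diamond} and column 6 has {circle, square, star, diamond}, leaving only cross.
Row 4, column 4: row 4 has {square, triangle, hexagon, diamond, cross} and column 4 has {square, triangle, star, hexagon, diamond}, leaving only circle.
Row 4, column 3: row 4 has {circle, square, triangle, hexagon, diamond, cross} and column 3 has {hexagon, diamond, cross}, leaving only star.
Row 6, column 4: row 6 has {circle} and column 4 has {circle, square, triangle, star, hexagon, diamond}, leaving only cross.
Row 6, column 7: row 6 has {circle, cross} and column 7 has {square, star, hexagon, diamond, cross}, leaving only triangle.
Row 1, column 7: row 1 has {square, star, hexagon, diamond, cross} and column 7 has {square, triangle, star, hexagon, diamond, cross}, leaving only circle.
Row 1, column 3: row 1 has {circle, square, star, hexagon, diamond, cross} and column 3 has {star, hexagon, diamond, cross}, leaving only triangle.
Row 6, column 3: row 6 has {circle, triangle, cross} and column 3 has {triangle, star, hexagon, diamond, cross}, leaving only square.
Row 6 already has {circle, square, triangle, cross} and column 1 already has {circle, triangle, hexagon, diamond, cross}, so row 6, column 1 must be star.

star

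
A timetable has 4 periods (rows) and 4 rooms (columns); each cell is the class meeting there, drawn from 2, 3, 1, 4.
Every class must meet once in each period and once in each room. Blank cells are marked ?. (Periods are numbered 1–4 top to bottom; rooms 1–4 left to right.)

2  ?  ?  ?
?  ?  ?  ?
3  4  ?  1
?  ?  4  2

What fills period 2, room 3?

Period 3, room 3: period 3 has {3, 1, 4} and room 3 has {4}, leaving only 2.
Period 4, room 1: period 4 has {2, 4} and room 1 has {2, 3}, leaving only 1.
Period 2, room 1: period 2 has {} and room 1 has {2, 3, 1}, leaving only 4.
Period 2, room 4: period 2 has {4} and room 4 has {2, 1}, leaving only 3.
Period 2 already has {3, 4} and room 3 already has {2, 4}, so period 2, room 3 must be 1.

1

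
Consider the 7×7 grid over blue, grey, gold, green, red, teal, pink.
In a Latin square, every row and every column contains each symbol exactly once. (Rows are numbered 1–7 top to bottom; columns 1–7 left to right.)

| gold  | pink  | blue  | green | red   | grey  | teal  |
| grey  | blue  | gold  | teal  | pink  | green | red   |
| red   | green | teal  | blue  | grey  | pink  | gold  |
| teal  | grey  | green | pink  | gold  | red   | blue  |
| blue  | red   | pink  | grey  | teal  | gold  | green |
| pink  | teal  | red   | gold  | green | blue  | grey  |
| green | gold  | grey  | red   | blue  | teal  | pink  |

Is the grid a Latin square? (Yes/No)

Each row is a permutation of the 7 symbols, and so is each column.

Yes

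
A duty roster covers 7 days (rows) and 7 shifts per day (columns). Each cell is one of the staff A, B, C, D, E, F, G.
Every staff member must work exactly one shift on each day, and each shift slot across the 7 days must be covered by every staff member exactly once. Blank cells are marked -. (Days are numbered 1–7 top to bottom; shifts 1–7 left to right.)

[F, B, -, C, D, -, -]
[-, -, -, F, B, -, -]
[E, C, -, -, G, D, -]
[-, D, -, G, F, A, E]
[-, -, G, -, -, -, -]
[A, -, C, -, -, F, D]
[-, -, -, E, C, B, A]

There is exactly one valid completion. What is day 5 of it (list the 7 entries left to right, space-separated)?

B E G D A C F

Day 1, shift 7: day 1 has {B, C, D, F} and shift 7 has {A, D, E}, leaving only G.
Day 1, shift 6: day 1 has {B, C, D, F, G} and shift 6 has {A, B, D, F}, leaving only E.
Day 5, shift 6: day 5 has {G} and shift 6 has {A, B, D, E, F}, leaving only C.
Day 1, shift 3: day 1 has {B, C, D, E, F, G} and shift 3 has {C, G}, leaving only A.
Day 2, shift 6: day 2 has {B, F} and shift 6 has {A, B, C, D, E, F}, leaving only G.
Day 2, shift 7: day 2 has {B, F, G} and shift 7 has {A, D, E, G}, leaving only C.
Day 2, shift 1: day 2 has {B, C, F, G} and shift 1 has {A, E, F}, leaving only D.
Day 5, shift 1: day 5 has {C, G} and shift 1 has {A, D, E, F}, leaving only B.
Day 5, shift 7: day 5 has {B, C, G} and shift 7 has {A, C, D, E, G}, leaving only F.
Day 2, shift 3: day 2 has {B, C, D, F, G} and shift 3 has {A, C, G}, leaving only E.
Day 2, shift 2: day 2 has {B, C, D, E, F, G} and shift 2 has {B, C, D}, leaving only A.
Day 5, shift 2: day 5 has {B, C, F, G} and shift 2 has {A, B, C, D}, leaving only E.
Day 5, shift 5: day 5 has {B, C, E, F, G} and shift 5 has {B, C, D, F, G}, leaving only A.
Day 5, shift 4: day 5 has {A, B, C, E, F, G} and shift 4 has {C, E, F, G}, leaving only D.
So day 5 reads: B E G D A C F.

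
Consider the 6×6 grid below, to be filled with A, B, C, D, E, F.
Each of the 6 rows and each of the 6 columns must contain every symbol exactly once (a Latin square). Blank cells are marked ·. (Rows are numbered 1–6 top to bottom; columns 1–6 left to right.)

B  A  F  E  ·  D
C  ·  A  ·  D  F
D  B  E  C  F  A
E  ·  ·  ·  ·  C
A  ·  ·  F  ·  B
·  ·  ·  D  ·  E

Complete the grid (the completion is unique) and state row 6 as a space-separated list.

F C B D A E

Row 6, column 1: row 6 has {D, E} and column 1 has {A, B, C, D, E}, leaving only F.
Row 6, column 2: row 6 has {D, E, F} and column 2 has {A, B}, leaving only C.
Row 6, column 3: row 6 has {C, D, E, F} and column 3 has {A, E, F}, leaving only B.
Row 6, column 5: row 6 has {B, C, D, E, F} and column 5 has {D, F}, leaving only A.
So row 6 reads: F C B D A E.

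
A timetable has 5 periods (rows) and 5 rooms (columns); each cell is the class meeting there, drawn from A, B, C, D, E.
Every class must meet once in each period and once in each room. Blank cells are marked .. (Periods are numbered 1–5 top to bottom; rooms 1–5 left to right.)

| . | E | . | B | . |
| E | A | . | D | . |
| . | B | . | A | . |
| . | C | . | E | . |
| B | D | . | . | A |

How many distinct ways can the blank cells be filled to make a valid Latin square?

3

Period 1, room 1: eliminating its period and room leaves {A, C, D}.
Period 1, room 3: eliminating its period and room leaves {A, C, D}.
Period 1, room 5: eliminating its period and room leaves {C, D}.
Period 2, room 3: eliminating its period and room leaves {B, C}.
Period 2, room 5: eliminating its period and room leaves {B, C}.
Period 3, room 1: eliminating its period and room leaves {C, D}.
Period 3, room 3: eliminating its period and room leaves {C, D, E}.
Period 3, room 5: eliminating its period and room leaves {C, D, E}.
Period 4, room 1: eliminating its period and room leaves {A, D}.
Period 4, room 3: eliminating its period and room leaves {A, B, D}.
Period 4, room 5: eliminating its period and room leaves {B, D}.
Period 5, room 3: eliminating its period and room leaves {C, E}.
Period 5, room 4: eliminating its period and room leaves {C}.
Enumerating the assignments across these blanks that avoid any period or room repeat gives 3 completions.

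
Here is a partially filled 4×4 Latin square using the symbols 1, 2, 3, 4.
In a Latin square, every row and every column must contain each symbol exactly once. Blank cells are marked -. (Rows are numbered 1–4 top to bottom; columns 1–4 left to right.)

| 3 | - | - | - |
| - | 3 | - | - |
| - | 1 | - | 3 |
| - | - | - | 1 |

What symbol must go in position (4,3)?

3

Row 4, column 3 is narrowed to {2, 3, 4}.
If it were 2, then row 2, column 3 would be left with no valid symbol.
If it were 4, then row 2, column 3 would be left with no valid symbol.
So row 4, column 3 must be 3.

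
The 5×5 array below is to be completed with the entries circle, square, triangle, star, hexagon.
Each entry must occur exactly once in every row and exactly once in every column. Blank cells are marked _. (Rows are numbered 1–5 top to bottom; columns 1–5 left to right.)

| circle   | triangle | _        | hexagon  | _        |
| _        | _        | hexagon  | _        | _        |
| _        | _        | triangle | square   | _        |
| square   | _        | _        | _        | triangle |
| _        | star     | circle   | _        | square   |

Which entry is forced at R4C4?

circle

Row 1, column 5: row 1 has {circle, triangle, hexagon} and column 5 has {square, triangle}, leaving only star.
Row 1, column 3: row 1 has {circle, triangle, star, hexagon} and column 3 has {circle, triangle, hexagon}, leaving only square.
Row 2, column 5: row 2 has {hexagon} and column 5 has {square, triangle, star}, leaving only circle.
Row 2, column 2: row 2 has {circle, hexagon} and column 2 has {triangle, star}, leaving only square.
Row 3, column 5: row 3 has {square, triangle} and column 5 has {circle, square, triangle, star}, leaving only hexagon.
Row 3, column 1: row 3 has {square, triangle, hexagon} and column 1 has {circle, square}, leaving only star.
Row 2, column 1: row 2 has {circle, square, hexagon} and column 1 has {circle, square, star}, leaving only triangle.
Row 2, column 4: row 2 has {circle, square, triangle, hexagon} and column 4 has {square, hexagon}, leaving only star.
Row 4 already has {square, triangle} and column 4 already has {square, star, hexagon}, so row 4, column 4 must be circle.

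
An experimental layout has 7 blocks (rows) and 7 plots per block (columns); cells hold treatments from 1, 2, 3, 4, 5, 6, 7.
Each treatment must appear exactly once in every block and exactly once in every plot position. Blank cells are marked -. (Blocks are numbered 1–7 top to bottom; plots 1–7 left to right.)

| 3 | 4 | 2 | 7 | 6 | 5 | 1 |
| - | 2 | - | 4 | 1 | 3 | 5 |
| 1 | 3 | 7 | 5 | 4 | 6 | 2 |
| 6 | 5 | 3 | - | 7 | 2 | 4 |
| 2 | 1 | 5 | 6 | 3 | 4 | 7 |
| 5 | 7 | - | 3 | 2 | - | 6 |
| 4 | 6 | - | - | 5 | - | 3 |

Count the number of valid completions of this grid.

Block 2, plot 1: eliminating its block and plot leaves {7}.
Block 2, plot 3: eliminating its block and plot leaves {6}.
Block 4, plot 4: eliminating its block and plot leaves {1}.
Block 6, plot 3: eliminating its block and plot leaves {1, 4}.
Block 6, plot 6: eliminating its block and plot leaves {1}.
Block 7, plot 3: eliminating its block and plot leaves {1}.
Block 7, plot 4: eliminating its block and plot leaves {1, 2}.
Block 7, plot 6: eliminating its block and plot leaves {1, 7}.
Only one assignment across all blanks avoids any block or plot repeat, giving 1 completion.

1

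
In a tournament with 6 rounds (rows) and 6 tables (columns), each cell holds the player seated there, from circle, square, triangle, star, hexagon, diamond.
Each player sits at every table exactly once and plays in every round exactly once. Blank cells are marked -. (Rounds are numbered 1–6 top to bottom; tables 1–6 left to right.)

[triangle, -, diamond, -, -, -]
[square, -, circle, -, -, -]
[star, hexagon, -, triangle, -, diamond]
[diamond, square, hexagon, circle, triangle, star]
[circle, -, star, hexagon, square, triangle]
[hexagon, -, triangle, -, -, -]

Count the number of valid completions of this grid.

3

Round 1, table 2: eliminating its round and table leaves {circle, star}.
Round 1, table 4: eliminating its round and table leaves {square, star}.
Round 1, table 5: eliminating its round and table leaves {circle, star, hexagon}.
Round 1, table 6: eliminating its round and table leaves {circle, square, hexagon}.
Round 2, table 2: eliminating its round and table leaves {triangle, star, diamond}.
Round 2, table 4: eliminating its round and table leaves {star, diamond}.
Round 2, table 5: eliminating its round and table leaves {star, hexagon, diamond}.
Round 2, table 6: eliminating its round and table leaves {hexagon}.
Round 3, table 3: eliminating its round and table leaves {square}.
Round 3, table 5: eliminating its round and table leaves {circle}.
Round 5, table 2: eliminating its round and table leaves {diamond}.
Round 6, table 2: eliminating its round and table leaves {circle, star, diamond}.
Round 6, table 4: eliminating its round and table leaves {square, star, diamond}.
Round 6, table 5: eliminating its round and table leaves {circle, star, diamond}.
Round 6, table 6: eliminating its round and table leaves {circle, square}.
Enumerating the assignments across these blanks that avoid any round or table repeat gives 3 completions.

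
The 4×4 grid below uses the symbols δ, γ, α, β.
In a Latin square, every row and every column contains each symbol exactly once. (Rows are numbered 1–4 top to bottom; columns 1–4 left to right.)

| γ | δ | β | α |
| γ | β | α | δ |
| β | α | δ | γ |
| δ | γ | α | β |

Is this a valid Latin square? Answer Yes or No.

Every row is a permutation, but column 1 contains γ twice (at rows 1 and 2).

No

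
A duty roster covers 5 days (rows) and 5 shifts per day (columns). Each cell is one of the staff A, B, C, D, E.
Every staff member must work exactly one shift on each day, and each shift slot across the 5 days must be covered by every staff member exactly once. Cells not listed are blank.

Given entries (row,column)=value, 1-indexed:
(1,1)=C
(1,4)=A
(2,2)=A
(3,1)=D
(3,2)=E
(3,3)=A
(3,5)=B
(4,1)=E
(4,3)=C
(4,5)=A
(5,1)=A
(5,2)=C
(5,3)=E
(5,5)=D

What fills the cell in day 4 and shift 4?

D

Day 1, shift 5: day 1 has {A, C} and shift 5 has {A, B, D}, leaving only E.
Day 2, shift 1: day 2 has {A} and shift 1 has {A, C, D, E}, leaving only B.
Day 2, shift 3: day 2 has {A, B} and shift 3 has {A, C, E}, leaving only D.
Day 1, shift 3: day 1 has {A, C, E} and shift 3 has {A, C, D, E}, leaving only B.
Day 1, shift 2: day 1 has {A, B, C, E} and shift 2 has {A, C, E}, leaving only D.
Day 2, shift 5: day 2 has {A, B, D} and shift 5 has {A, B, D, E}, leaving only C.
Day 2, shift 4: day 2 has {A, B, C, D} and shift 4 has {A}, leaving only E.
Day 3, shift 4: day 3 has {A, B, D, E} and shift 4 has {A, E}, leaving only C.
Day 4, shift 2: day 4 has {A, C, E} and shift 2 has {A, C, D, E}, leaving only B.
Day 4 already has {A, B, C, E} and shift 4 already has {A, C, E}, so day 4, shift 4 must be D.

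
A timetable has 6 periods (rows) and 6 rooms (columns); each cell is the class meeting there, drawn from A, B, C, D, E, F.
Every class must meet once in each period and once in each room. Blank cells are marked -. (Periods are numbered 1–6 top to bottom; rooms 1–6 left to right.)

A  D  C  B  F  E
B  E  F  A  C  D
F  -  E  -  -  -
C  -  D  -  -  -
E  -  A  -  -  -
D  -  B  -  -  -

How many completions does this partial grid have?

Period 3, room 2: eliminating its period and room leaves {A, B, C}.
Period 3, room 4: eliminating its period and room leaves {C, D}.
Period 3, room 5: eliminating its period and room leaves {A, B, D}.
Period 3, room 6: eliminating its period and room leaves {A, B, C}.
Period 4, room 2: eliminating its period and room leaves {A, B, F}.
Period 4, room 4: eliminating its period and room leaves {E, F}.
Period 4, room 5: eliminating its period and room leaves {A, B, E}.
Period 4, room 6: eliminating its period and room leaves {A, B, F}.
Period 5, room 2: eliminating its period and room leaves {B, C, F}.
Period 5, room 4: eliminating its period and room leaves {C, D, F}.
Period 5, room 5: eliminating its period and room leaves {B, D}.
Period 5, room 6: eliminating its period and room leaves {B, C, F}.
Period 6, room 2: eliminating its period and room leaves {A, C, F}.
Period 6, room 4: eliminating its period and room leaves {C, E, F}.
Period 6, room 5: eliminating its period and room leaves {A, E}.
Period 6, room 6: eliminating its period and room leaves {A, C, F}.
Enumerating the assignments across these blanks that avoid any period or room repeat gives 20 completions.

20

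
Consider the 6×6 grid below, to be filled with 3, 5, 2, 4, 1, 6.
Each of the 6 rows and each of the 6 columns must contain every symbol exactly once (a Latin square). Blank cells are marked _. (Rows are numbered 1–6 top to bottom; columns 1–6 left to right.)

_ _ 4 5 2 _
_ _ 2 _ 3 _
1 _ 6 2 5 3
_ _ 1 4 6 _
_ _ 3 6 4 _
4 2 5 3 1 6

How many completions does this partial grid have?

Row 1, column 1: eliminating its row and column leaves {3, 6}.
Row 1, column 2: eliminating its row and column leaves {3, 1, 6}.
Row 1, column 6: eliminating its row and column leaves {1}.
Row 2, column 1: eliminating its row and column leaves {5, 6}.
Row 2, column 2: eliminating its row and column leaves {5, 4, 1, 6}.
Row 2, column 4: eliminating its row and column leaves {1}.
Row 2, column 6: eliminating its row and column leaves {5, 4, 1}.
Row 3, column 2: eliminating its row and column leaves {4}.
Row 4, column 1: eliminating its row and column leaves {3, 5, 2}.
Row 4, column 2: eliminating its row and column leaves {3, 5}.
Row 4, column 6: eliminating its row and column leaves {5, 2}.
Row 5, column 1: eliminating its row and column leaves {5, 2}.
Row 5, column 2: eliminating its row and column leaves {5, 1}.
Row 5, column 6: eliminating its row and column leaves {5, 2, 1}.
Enumerating the assignments across these blanks that avoid any row or column repeat gives 3 completions.

3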